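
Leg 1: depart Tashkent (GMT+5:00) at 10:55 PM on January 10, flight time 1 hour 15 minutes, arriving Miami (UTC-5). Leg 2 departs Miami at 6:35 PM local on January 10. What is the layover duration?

4 hours 25 minutes

Convert departure to UTC: 10:55 PM − 5:00 = 5:55 PM UTC on Jan 10.
Add 1 hour and 15 minutes flight time → 7:10 PM UTC.
Miami is UTC−5:00, so local arrival = 7:10 PM − 5:00 = 2:10 PM on Jan 10.
Layover = 6:35 PM − 2:10 PM = 4 hours 25 minutes.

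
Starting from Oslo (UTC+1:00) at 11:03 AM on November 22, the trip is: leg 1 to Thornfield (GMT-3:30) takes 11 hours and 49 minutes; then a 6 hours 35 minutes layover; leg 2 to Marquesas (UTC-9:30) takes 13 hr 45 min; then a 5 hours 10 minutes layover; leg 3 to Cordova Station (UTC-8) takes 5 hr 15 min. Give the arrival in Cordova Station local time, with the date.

8:37 PM on Nov 23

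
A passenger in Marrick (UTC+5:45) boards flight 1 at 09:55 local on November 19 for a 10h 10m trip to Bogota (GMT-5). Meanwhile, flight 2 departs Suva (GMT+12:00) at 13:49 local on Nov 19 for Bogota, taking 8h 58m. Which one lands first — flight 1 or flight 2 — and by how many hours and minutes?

the second, by 3 hours 33 minutes

Flight 1 in UTC: 09:55 − 5:45 = 04:10 on Nov 19.
+10 hours and 10 minutes → arrive 14:20 UTC on Nov 19.
Flight 2 in UTC: 13:49 − 12:00 = 01:49 on Nov 19.
+8 hours and 58 minutes → arrive 10:47 UTC on Nov 19.
Flight 2 lands earlier by 3 hours 33 minutes.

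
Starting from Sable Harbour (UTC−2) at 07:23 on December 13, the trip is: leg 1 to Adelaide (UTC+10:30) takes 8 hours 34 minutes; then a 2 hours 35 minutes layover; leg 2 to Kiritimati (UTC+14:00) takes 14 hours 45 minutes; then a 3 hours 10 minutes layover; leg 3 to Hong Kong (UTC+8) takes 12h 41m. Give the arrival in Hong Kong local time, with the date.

Convert departure to UTC: 07:23 + 2:00 = 09:23 UTC on Dec 13.
Add 8 hours 34 minutes leg 1 → 17:57 UTC.
Add 2 hours and 35 minutes layover in Adelaide → 20:32 UTC.
Add 14 hours 45 minutes leg 2 → 11:17 UTC (Dec 14).
Add 3 hours 10 minutes layover in Kiritimati → 14:27 UTC.
Add 12 hours and 41 minutes leg 3 → 03:08 UTC (Dec 15).
Hong Kong is UTC+8:00, so local arrival = 03:08 + 8:00 = 11:08 on Dec 15.

11:08 on December 15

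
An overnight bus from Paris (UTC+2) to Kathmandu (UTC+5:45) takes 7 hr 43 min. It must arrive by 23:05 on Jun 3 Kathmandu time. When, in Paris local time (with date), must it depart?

11:37 on Jun 3

Target arrival in UTC: 23:05 − 5:45 = 17:20 on Jun 3.
Subtract 7 hours 43 minutes → departure 09:37 UTC on Jun 3.
Paris is UTC+2:00: 09:37 + 2:00 = 11:37 on Jun 3.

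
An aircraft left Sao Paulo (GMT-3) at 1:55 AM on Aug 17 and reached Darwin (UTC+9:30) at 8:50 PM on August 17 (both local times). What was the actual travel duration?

Departure in UTC: 1:55 AM + 3:00 = 4:55 AM on Aug 17.
Arrival in UTC: 8:50 PM − 9:30 = 11:20 AM on Aug 17.
Elapsed = 11:20 AM − 4:55 AM = 6 hours 25 minutes.

6 hours 25 minutes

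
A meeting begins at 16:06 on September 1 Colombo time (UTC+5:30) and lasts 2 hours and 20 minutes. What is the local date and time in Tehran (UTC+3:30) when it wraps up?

Tehran is 2:00 behind Colombo.
After 2 hours 20 minutes it is 18:26 in Colombo.
Shift by the zone difference: 18:26 − 2:00 = 16:26 on Sep 1 in Tehran.

16:26 on September 1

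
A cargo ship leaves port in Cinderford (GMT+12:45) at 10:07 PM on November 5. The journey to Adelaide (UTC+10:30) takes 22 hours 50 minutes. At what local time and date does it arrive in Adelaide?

Adelaide is 2:15 behind Cinderford.
After 22 hours 50 minutes it is 8:57 PM (Nov 6) in Cinderford.
Shift by the zone difference: 8:57 PM − 2:15 = 6:42 PM on Nov 6 in Adelaide.

6:42 PM on November 6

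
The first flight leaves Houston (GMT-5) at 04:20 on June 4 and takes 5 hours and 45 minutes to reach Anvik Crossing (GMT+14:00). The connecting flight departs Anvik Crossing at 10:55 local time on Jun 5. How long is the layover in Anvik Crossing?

5 hours 50 minutes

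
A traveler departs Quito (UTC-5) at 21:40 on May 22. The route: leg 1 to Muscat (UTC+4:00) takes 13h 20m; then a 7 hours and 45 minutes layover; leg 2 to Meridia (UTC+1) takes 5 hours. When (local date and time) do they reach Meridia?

05:45 on May 24

Convert departure to UTC: 21:40 + 5:00 = 02:40 UTC on May 23.
Add 13 hours and 20 minutes leg 1 → 16:00 UTC.
Add 7 hours 45 minutes layover in Muscat → 23:45 UTC.
Add 5 hours leg 2 → 04:45 UTC (May 24).
Meridia is UTC+1:00, so local arrival = 04:45 + 1:00 = 05:45 on May 24.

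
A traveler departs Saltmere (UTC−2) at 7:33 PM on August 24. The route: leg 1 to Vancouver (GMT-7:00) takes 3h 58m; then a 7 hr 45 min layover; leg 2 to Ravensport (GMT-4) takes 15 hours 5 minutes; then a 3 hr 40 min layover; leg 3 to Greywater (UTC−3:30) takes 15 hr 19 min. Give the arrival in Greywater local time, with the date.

Convert departure to UTC: 7:33 PM + 2:00 = 9:33 PM UTC on Aug 24.
Add 3 hours and 58 minutes leg 1 → 1:31 AM UTC (Aug 25).
Add 7 hours and 45 minutes layover in Vancouver → 9:16 AM UTC.
Add 15 hours 5 minutes leg 2 → 12:21 AM UTC (Aug 26).
Add 3 hours and 40 minutes layover in Ravensport → 4:01 AM UTC.
Add 15 hours and 19 minutes leg 3 → 7:20 PM UTC.
Greywater is UTC−3:30, so local arrival = 7:20 PM − 3:30 = 3:50 PM on Aug 26.

3:50 PM on Aug 26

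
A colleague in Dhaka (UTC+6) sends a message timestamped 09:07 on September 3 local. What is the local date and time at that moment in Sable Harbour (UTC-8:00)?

19:07 on Sep 2

In UTC: 09:07 − 6:00 = 03:07 on Sep 3.
Sable Harbour is UTC−8:00: 03:07 − 8:00 = 19:07 on Sep 2.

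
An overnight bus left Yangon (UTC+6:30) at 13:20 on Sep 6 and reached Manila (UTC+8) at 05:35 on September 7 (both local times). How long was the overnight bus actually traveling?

Departure in UTC: 13:20 − 6:30 = 06:50 on Sep 6.
Arrival in UTC: 05:35 − 8:00 = 21:35 on Sep 6.
Elapsed = 21:35 − 06:50 = 14 hours 45 minutes.

14 hours 45 minutes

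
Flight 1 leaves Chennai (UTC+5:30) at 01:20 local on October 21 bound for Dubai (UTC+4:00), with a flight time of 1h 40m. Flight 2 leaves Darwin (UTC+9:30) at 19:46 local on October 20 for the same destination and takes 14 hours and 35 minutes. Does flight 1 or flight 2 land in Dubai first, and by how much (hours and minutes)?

the first, by 3 hours 21 minutes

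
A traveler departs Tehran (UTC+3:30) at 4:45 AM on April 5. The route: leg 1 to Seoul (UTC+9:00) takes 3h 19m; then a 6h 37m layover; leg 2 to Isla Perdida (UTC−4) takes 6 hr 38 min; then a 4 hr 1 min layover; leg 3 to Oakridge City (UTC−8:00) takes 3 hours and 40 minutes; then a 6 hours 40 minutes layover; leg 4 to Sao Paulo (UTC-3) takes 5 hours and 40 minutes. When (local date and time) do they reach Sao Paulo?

10:50 AM on April 6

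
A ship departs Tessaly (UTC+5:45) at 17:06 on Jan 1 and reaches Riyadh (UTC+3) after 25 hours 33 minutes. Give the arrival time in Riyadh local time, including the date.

15:54 on January 2

Convert departure to UTC: 17:06 − 5:45 = 11:21 UTC on Jan 1.
Add 25 hours 33 minutes travel time → 12:54 UTC (Jan 2).
Riyadh is UTC+3:00, so local arrival = 12:54 + 3:00 = 15:54 on Jan 2.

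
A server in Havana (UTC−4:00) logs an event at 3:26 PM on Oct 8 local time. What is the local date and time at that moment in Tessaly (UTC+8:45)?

4:11 AM on Oct 9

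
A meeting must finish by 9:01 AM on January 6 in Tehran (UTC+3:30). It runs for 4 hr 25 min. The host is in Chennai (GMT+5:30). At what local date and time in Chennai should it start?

Target end time in UTC: 9:01 AM − 3:30 = 5:31 AM on Jan 6.
Subtract 4 hours and 25 minutes → start 1:06 AM UTC on Jan 6.
Chennai is UTC+5:30: 1:06 AM + 5:30 = 6:36 AM on Jan 6.

6:36 AM on January 6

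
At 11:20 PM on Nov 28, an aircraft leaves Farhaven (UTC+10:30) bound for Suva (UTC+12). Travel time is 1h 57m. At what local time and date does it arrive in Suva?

2:47 AM on Nov 29

Convert departure to UTC: 11:20 PM − 10:30 = 12:50 PM UTC on Nov 28.
Add 1 hour and 57 minutes travel time → 2:47 PM UTC.
Suva is UTC+12:00, so local arrival = 2:47 PM + 12:00 = 2:47 AM on Nov 29.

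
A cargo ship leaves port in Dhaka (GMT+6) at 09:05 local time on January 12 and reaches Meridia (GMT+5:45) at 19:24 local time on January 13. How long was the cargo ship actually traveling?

34 hours 34 minutes

Departure in UTC: 09:05 − 6:00 = 03:05 on Jan 12.
Arrival in UTC: 19:24 − 5:45 = 13:39 on Jan 13.
Elapsed = 13:39 − 03:05 (+1 day) = 34 hours 34 minutes.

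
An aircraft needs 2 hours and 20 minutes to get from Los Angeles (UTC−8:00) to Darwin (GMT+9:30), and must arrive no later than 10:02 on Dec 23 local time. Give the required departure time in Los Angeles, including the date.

Target arrival in UTC: 10:02 − 9:30 = 00:32 on Dec 23.
Subtract 2 hours and 20 minutes → departure 22:12 UTC on Dec 22.
Los Angeles is UTC−8:00: 22:12 − 8:00 = 14:12 on Dec 22.

14:12 on December 22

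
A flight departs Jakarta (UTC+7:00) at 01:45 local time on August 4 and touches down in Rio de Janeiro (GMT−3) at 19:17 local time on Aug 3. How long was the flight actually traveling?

3 hours 32 minutes

Departure in UTC: 01:45 − 7:00 = 18:45 on Aug 3.
Arrival in UTC: 19:17 + 3:00 = 22:17 on Aug 3.
Elapsed = 22:17 − 18:45 = 3 hours 32 minutes.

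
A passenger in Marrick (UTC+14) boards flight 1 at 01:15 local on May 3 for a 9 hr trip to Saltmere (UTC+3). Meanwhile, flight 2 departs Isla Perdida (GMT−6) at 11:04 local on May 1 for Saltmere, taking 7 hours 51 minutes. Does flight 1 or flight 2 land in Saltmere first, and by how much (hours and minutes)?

the second, by 19 hours 20 minutes

Flight 1 in UTC: 01:15 − 14:00 = 11:15 on May 2.
+9 hours → arrive 20:15 UTC on May 2.
Flight 2 in UTC: 11:04 + 6:00 = 17:04 on May 1.
+7 hours 51 minutes → arrive 00:55 UTC on May 2.
Flight 2 lands earlier by 19 hours 20 minutes.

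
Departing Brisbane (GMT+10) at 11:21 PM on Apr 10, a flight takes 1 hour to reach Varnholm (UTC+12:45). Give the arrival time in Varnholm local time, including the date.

3:06 AM on Apr 11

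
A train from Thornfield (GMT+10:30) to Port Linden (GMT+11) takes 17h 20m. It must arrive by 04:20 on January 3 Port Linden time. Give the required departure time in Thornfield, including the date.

10:30 on January 2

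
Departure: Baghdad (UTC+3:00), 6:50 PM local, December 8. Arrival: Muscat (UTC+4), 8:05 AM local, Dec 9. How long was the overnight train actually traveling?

12 hours 15 minutes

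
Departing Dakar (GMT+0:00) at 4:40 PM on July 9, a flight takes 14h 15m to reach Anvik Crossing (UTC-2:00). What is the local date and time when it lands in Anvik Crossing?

Anvik Crossing is 2:00 behind Dakar.
After 14 hours 15 minutes it is 6:55 AM (Jul 10) in Dakar.
Shift by the zone difference: 6:55 AM − 2:00 = 4:55 AM on Jul 10 in Anvik Crossing.

4:55 AM on Jul 10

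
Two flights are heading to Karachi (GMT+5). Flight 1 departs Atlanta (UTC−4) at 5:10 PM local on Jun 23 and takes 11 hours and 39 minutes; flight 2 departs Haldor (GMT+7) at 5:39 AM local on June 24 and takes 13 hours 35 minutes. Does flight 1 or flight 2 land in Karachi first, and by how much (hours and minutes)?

the first, by 3 hours 25 minutes

Flight 1 in UTC: 5:10 PM + 4:00 = 9:10 PM on Jun 23.
+11 hours and 39 minutes → arrive 8:49 AM UTC on Jun 24.
Flight 2 in UTC: 5:39 AM − 7:00 = 10:39 PM on Jun 23.
+13 hours and 35 minutes → arrive 12:14 PM UTC on Jun 24.
Flight 1 lands earlier by 3 hours 25 minutes.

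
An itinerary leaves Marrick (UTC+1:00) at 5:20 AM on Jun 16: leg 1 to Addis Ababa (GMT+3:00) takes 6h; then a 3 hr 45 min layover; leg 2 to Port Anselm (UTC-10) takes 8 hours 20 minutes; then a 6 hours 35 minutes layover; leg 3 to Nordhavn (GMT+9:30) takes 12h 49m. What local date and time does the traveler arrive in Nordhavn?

3:19 AM on June 18

Convert departure to UTC: 5:20 AM − 1:00 = 4:20 AM UTC on Jun 16.
Add 6 hours leg 1 → 10:20 AM UTC.
Add 3 hours and 45 minutes layover in Addis Ababa → 2:05 PM UTC.
Add 8 hours 20 minutes leg 2 → 10:25 PM UTC.
Add 6 hours and 35 minutes layover in Port Anselm → 5:00 AM UTC (Jun 17).
Add 12 hours and 49 minutes leg 3 → 5:49 PM UTC.
Nordhavn is UTC+9:30, so local arrival = 5:49 PM + 9:30 = 3:19 AM on Jun 18.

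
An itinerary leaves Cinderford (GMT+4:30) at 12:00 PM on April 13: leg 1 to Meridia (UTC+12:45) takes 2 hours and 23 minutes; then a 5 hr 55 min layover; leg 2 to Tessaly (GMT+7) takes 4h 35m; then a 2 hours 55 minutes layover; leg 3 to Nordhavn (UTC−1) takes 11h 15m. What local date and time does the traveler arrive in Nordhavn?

9:33 AM on April 14

Convert departure to UTC: 12:00 PM − 4:30 = 7:30 AM UTC on Apr 13.
Add 2 hours 23 minutes leg 1 → 9:53 AM UTC.
Add 5 hours and 55 minutes layover in Meridia → 3:48 PM UTC.
Add 4 hours 35 minutes leg 2 → 8:23 PM UTC.
Add 2 hours and 55 minutes layover in Tessaly → 11:18 PM UTC.
Add 11 hours and 15 minutes leg 3 → 10:33 AM UTC (Apr 14).
Nordhavn is UTC−1:00, so local arrival = 10:33 AM − 1:00 = 9:33 AM on Apr 14.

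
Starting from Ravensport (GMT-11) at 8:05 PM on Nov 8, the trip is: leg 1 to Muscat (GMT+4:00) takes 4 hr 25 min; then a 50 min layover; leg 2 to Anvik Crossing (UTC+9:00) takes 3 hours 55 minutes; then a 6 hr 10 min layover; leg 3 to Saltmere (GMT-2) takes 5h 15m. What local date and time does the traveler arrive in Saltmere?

Convert departure to UTC: 8:05 PM + 11:00 = 7:05 AM UTC on Nov 9.
Add 4 hours 25 minutes leg 1 → 11:30 AM UTC.
Add 50 minutes layover in Muscat → 12:20 PM UTC.
Add 3 hours and 55 minutes leg 2 → 4:15 PM UTC.
Add 6 hours and 10 minutes layover in Anvik Crossing → 10:25 PM UTC.
Add 5 hours and 15 minutes leg 3 → 3:40 AM UTC (Nov 10).
Saltmere is UTC−2:00, so local arrival = 3:40 AM − 2:00 = 1:40 AM on Nov 10.

1:40 AM on Nov 10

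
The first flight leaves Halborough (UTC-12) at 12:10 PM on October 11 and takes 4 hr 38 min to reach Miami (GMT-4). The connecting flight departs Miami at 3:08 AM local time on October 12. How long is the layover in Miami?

2 hours 20 minutes

Convert departure to UTC: 12:10 PM + 12:00 = 12:10 AM UTC on Oct 12.
Add 4 hours and 38 minutes flight time → 4:48 AM UTC.
Miami is UTC−4:00, so local arrival = 4:48 AM − 4:00 = 12:48 AM on Oct 12.
Layover = 3:08 AM − 12:48 AM = 2 hours 20 minutes.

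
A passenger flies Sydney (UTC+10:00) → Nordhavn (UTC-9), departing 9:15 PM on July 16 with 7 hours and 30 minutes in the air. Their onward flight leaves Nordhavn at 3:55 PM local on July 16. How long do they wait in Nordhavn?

6 hours 10 minutes

Convert departure to UTC: 9:15 PM − 10:00 = 11:15 AM UTC on Jul 16.
Add 7 hours and 30 minutes flight time → 6:45 PM UTC.
Nordhavn is UTC−9:00, so local arrival = 6:45 PM − 9:00 = 9:45 AM on Jul 16.
Layover = 3:55 PM − 9:45 AM = 6 hours 10 minutes.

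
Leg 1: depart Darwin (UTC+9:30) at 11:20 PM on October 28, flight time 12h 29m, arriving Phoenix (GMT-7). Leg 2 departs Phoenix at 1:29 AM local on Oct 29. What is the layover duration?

6 hours 10 minutes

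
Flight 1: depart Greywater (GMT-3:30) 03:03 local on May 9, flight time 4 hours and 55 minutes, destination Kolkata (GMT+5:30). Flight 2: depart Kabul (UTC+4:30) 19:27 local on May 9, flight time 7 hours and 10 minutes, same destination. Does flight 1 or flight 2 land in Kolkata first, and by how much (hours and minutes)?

Flight 1 in UTC: 03:03 + 3:30 = 06:33 on May 9.
+4 hours and 55 minutes → arrive 11:28 UTC on May 9.
Flight 2 in UTC: 19:27 − 4:30 = 14:57 on May 9.
+7 hours 10 minutes → arrive 22:07 UTC on May 9.
Flight 1 lands earlier by 10 hours 39 minutes.

the first, by 10 hours 39 minutes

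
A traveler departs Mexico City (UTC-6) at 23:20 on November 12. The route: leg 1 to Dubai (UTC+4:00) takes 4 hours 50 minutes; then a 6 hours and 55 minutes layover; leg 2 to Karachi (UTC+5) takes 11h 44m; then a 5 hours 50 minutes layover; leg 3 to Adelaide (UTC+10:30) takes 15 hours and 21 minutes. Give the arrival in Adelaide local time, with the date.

Convert departure to UTC: 23:20 + 6:00 = 05:20 UTC on Nov 13.
Add 4 hours 50 minutes leg 1 → 10:10 UTC.
Add 6 hours 55 minutes layover in Dubai → 17:05 UTC.
Add 11 hours and 44 minutes leg 2 → 04:49 UTC (Nov 14).
Add 5 hours 50 minutes layover in Karachi → 10:39 UTC.
Add 15 hours 21 minutes leg 3 → 02:00 UTC (Nov 15).
Adelaide is UTC+10:30, so local arrival = 02:00 + 10:30 = 12:30 on Nov 15.

12:30 on Nov 15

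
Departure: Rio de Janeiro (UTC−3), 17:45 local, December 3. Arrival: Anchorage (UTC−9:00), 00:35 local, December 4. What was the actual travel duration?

12 hours 50 minutes

Departure in UTC: 17:45 + 3:00 = 20:45 on Dec 3.
Arrival in UTC: 00:35 + 9:00 = 09:35 on Dec 4.
Elapsed = 09:35 − 20:45 (+1 day) = 12 hours 50 minutes.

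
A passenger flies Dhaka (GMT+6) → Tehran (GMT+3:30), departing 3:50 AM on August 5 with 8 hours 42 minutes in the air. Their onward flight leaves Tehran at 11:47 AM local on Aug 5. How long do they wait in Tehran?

1 hour 45 minutes

Convert departure to UTC: 3:50 AM − 6:00 = 9:50 PM UTC on Aug 4.
Add 8 hours and 42 minutes flight time → 6:32 AM UTC (Aug 5).
Tehran is UTC+3:30, so local arrival = 6:32 AM + 3:30 = 10:02 AM on Aug 5.
Layover = 11:47 AM − 10:02 AM = 1 hour 45 minutes.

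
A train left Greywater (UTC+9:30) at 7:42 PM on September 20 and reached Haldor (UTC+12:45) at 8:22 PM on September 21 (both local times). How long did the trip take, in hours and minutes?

21 hours 25 minutes

Departure in UTC: 7:42 PM − 9:30 = 10:12 AM on Sep 20.
Arrival in UTC: 8:22 PM − 12:45 = 7:37 AM on Sep 21.
Elapsed = 7:37 AM − 10:12 AM (+1 day) = 21 hours 25 minutes.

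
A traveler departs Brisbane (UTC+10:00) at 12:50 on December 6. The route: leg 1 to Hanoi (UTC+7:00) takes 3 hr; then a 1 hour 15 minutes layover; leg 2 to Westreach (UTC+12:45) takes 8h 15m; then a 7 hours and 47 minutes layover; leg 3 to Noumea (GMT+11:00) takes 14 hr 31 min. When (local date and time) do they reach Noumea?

Convert departure to UTC: 12:50 − 10:00 = 02:50 UTC on Dec 6.
Add 3 hours leg 1 → 05:50 UTC.
Add 1 hour 15 minutes layover in Hanoi → 07:05 UTC.
Add 8 hours 15 minutes leg 2 → 15:20 UTC.
Add 7 hours 47 minutes layover in Westreach → 23:07 UTC.
Add 14 hours 31 minutes leg 3 → 13:38 UTC (Dec 7).
Noumea is UTC+11:00, so local arrival = 13:38 + 11:00 = 00:38 on Dec 8.

00:38 on December 8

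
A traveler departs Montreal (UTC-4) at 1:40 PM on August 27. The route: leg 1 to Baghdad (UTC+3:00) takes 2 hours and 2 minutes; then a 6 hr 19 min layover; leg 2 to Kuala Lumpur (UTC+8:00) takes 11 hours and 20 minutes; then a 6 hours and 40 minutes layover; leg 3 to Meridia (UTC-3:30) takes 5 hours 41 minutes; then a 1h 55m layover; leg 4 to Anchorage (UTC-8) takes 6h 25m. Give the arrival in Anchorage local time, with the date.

Convert departure to UTC: 1:40 PM + 4:00 = 5:40 PM UTC on Aug 27.
Add 2 hours and 2 minutes leg 1 → 7:42 PM UTC.
Add 6 hours and 19 minutes layover in Baghdad → 2:01 AM UTC (Aug 28).
Add 11 hours 20 minutes leg 2 → 1:21 PM UTC.
Add 6 hours and 40 minutes layover in Kuala Lumpur → 8:01 PM UTC.
Add 5 hours 41 minutes leg 3 → 1:42 AM UTC (Aug 29).
Add 1 hour 55 minutes layover in Meridia → 3:37 AM UTC.
Add 6 hours and 25 minutes leg 4 → 10:02 AM UTC.
Anchorage is UTC−8:00, so local arrival = 10:02 AM − 8:00 = 2:02 AM on Aug 29.

2:02 AM on August 29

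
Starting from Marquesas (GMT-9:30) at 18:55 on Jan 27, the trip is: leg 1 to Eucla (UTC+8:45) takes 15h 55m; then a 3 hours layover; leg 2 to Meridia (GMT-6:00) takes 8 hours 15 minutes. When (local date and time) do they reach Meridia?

01:35 on Jan 29

Convert departure to UTC: 18:55 + 9:30 = 04:25 UTC on Jan 28.
Add 15 hours and 55 minutes leg 1 → 20:20 UTC.
Add 3 hours layover in Eucla → 23:20 UTC.
Add 8 hours 15 minutes leg 2 → 07:35 UTC (Jan 29).
Meridia is UTC−6:00, so local arrival = 07:35 − 6:00 = 01:35 on Jan 29.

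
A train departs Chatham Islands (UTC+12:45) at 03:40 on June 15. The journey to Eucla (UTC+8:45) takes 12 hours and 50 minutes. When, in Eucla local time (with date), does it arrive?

12:30 on Jun 15

Convert departure to UTC: 03:40 − 12:45 = 14:55 UTC on Jun 14.
Add 12 hours 50 minutes travel time → 03:45 UTC (Jun 15).
Eucla is UTC+8:45, so local arrival = 03:45 + 8:45 = 12:30 on Jun 15.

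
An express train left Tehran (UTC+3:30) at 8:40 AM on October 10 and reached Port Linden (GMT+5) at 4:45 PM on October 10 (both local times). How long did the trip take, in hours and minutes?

6 hours 35 minutes

Departure in UTC: 8:40 AM − 3:30 = 5:10 AM on Oct 10.
Arrival in UTC: 4:45 PM − 5:00 = 11:45 AM on Oct 10.
Elapsed = 11:45 AM − 5:10 AM = 6 hours 35 minutes.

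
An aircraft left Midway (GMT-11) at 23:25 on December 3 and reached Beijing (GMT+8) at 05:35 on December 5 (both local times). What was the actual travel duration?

Beijing is 19:00 ahead of Midway.
Clock-face elapsed time (ignoring zones) is 30 hours 10 minutes.
Actual elapsed = 30 hours 10 minutes − 19:00 = 11 hours 10 minutes.

11 hours 10 minutes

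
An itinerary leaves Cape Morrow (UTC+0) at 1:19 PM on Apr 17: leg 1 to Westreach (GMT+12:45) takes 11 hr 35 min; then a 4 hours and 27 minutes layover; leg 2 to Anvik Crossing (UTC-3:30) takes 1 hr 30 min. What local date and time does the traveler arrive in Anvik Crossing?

Cape Morrow is at UTC+0, so departure is already 1:19 PM UTC on Apr 17.
Add 11 hours 35 minutes leg 1 → 12:54 AM UTC (Apr 18).
Add 4 hours and 27 minutes layover in Westreach → 5:21 AM UTC.
Add 1 hour 30 minutes leg 2 → 6:51 AM UTC.
Anvik Crossing is UTC−3:30, so local arrival = 6:51 AM − 3:30 = 3:21 AM on Apr 18.

3:21 AM on April 18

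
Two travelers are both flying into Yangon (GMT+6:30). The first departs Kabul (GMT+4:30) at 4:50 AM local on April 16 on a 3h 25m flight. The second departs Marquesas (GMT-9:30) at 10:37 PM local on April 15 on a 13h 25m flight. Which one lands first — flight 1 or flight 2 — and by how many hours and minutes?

Flight 1 in UTC: 4:50 AM − 4:30 = 12:20 AM on Apr 16.
+3 hours 25 minutes → arrive 3:45 AM UTC on Apr 16.
Flight 2 in UTC: 10:37 PM + 9:30 = 8:07 AM on Apr 16.
+13 hours and 25 minutes → arrive 9:32 PM UTC on Apr 16.
Flight 1 lands earlier by 17 hours 47 minutes.

the first, by 17 hours 47 minutes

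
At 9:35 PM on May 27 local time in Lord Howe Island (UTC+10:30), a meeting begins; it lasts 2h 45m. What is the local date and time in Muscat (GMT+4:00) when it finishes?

5:50 PM on May 27

Muscat is 6:30 behind Lord Howe Island.
After 2 hours and 45 minutes it is 12:20 AM (May 28) in Lord Howe Island.
Shift by the zone difference: 12:20 AM − 6:30 = 5:50 PM on May 27 in Muscat.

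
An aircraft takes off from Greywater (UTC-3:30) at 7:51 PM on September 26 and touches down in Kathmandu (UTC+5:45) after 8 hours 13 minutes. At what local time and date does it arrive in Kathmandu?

1:19 PM on Sep 27

Kathmandu is 9:15 ahead of Greywater.
After 8 hours 13 minutes it is 4:04 AM (Sep 27) in Greywater.
Shift by the zone difference: 4:04 AM + 9:15 = 1:19 PM on Sep 27 in Kathmandu.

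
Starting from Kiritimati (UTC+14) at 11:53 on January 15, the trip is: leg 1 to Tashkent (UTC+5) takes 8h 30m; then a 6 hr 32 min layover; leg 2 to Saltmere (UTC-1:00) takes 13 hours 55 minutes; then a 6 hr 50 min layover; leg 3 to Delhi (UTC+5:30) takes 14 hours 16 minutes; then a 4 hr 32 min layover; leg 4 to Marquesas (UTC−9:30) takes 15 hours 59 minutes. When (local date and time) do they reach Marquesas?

10:57 on Jan 17

Convert departure to UTC: 11:53 − 14:00 = 21:53 UTC on Jan 14.
Add 8 hours and 30 minutes leg 1 → 06:23 UTC (Jan 15).
Add 6 hours and 32 minutes layover in Tashkent → 12:55 UTC.
Add 13 hours and 55 minutes leg 2 → 02:50 UTC (Jan 16).
Add 6 hours 50 minutes layover in Saltmere → 09:40 UTC.
Add 14 hours 16 minutes leg 3 → 23:56 UTC.
Add 4 hours 32 minutes layover in Delhi → 04:28 UTC (Jan 17).
Add 15 hours 59 minutes leg 4 → 20:27 UTC.
Marquesas is UTC−9:30, so local arrival = 20:27 − 9:30 = 10:57 on Jan 17.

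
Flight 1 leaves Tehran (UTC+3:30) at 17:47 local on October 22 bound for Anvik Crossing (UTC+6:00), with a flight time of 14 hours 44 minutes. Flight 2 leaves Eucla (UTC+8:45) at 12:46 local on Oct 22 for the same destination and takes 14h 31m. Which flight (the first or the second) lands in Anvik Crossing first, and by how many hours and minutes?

Flight 1 in UTC: 17:47 − 3:30 = 14:17 on Oct 22.
+14 hours 44 minutes → arrive 05:01 UTC on Oct 23.
Flight 2 in UTC: 12:46 − 8:45 = 04:01 on Oct 22.
+14 hours 31 minutes → arrive 18:32 UTC on Oct 22.
Flight 2 lands earlier by 10 hours 29 minutes.

the second, by 10 hours 29 minutes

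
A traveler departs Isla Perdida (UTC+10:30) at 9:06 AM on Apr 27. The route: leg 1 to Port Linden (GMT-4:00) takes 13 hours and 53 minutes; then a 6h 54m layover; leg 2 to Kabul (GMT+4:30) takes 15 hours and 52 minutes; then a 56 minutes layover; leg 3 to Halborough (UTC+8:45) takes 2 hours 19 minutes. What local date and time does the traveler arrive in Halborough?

11:15 PM on April 28

Convert departure to UTC: 9:06 AM − 10:30 = 10:36 PM UTC on Apr 26.
Add 13 hours and 53 minutes leg 1 → 12:29 PM UTC (Apr 27).
Add 6 hours and 54 minutes layover in Port Linden → 7:23 PM UTC.
Add 15 hours 52 minutes leg 2 → 11:15 AM UTC (Apr 28).
Add 56 minutes layover in Kabul → 12:11 PM UTC.
Add 2 hours 19 minutes leg 3 → 2:30 PM UTC.
Halborough is UTC+8:45, so local arrival = 2:30 PM + 8:45 = 11:15 PM on Apr 28.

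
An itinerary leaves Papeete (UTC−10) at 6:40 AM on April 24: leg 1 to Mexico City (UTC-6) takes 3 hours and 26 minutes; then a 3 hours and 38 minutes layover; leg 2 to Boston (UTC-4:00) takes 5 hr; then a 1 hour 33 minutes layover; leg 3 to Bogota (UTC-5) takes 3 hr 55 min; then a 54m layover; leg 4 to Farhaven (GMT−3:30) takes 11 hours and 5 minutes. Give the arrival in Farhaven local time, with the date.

Convert departure to UTC: 6:40 AM + 10:00 = 4:40 PM UTC on Apr 24.
Add 3 hours and 26 minutes leg 1 → 8:06 PM UTC.
Add 3 hours 38 minutes layover in Mexico City → 11:44 PM UTC.
Add 5 hours leg 2 → 4:44 AM UTC (Apr 25).
Add 1 hour and 33 minutes layover in Boston → 6:17 AM UTC.
Add 3 hours and 55 minutes leg 3 → 10:12 AM UTC.
Add 54 minutes layover in Bogota → 11:06 AM UTC.
Add 11 hours and 5 minutes leg 4 → 10:11 PM UTC.
Farhaven is UTC−3:30, so local arrival = 10:11 PM − 3:30 = 6:41 PM on Apr 25.

6:41 PM on April 25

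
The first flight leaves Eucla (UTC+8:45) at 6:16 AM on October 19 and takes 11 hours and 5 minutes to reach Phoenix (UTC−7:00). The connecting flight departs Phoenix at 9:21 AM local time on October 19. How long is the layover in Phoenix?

Convert departure to UTC: 6:16 AM − 8:45 = 9:31 PM UTC on Oct 18.
Add 11 hours 5 minutes flight time → 8:36 AM UTC (Oct 19).
Phoenix is UTC−7:00, so local arrival = 8:36 AM − 7:00 = 1:36 AM on Oct 19.
Layover = 9:21 AM − 1:36 AM = 7 hours 45 minutes.

7 hours 45 minutes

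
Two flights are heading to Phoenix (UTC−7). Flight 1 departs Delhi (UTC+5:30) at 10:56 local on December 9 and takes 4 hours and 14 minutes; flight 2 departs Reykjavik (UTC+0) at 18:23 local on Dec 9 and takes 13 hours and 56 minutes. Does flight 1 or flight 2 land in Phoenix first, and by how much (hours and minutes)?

the first, by 22 hours 39 minutes

Flight 1 in UTC: 10:56 − 5:30 = 05:26 on Dec 9.
+4 hours 14 minutes → arrive 09:40 UTC on Dec 9.
Flight 2 departs at 18:23 UTC (Dec 9).
+13 hours 56 minutes → arrive 08:19 UTC on Dec 10.
Flight 1 lands earlier by 22 hours 39 minutes.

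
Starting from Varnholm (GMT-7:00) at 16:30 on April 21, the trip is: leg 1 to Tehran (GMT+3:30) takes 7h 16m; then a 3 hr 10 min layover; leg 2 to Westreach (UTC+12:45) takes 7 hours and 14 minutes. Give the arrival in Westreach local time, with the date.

05:55 on Apr 23

Convert departure to UTC: 16:30 + 7:00 = 23:30 UTC on Apr 21.
Add 7 hours 16 minutes leg 1 → 06:46 UTC (Apr 22).
Add 3 hours and 10 minutes layover in Tehran → 09:56 UTC.
Add 7 hours and 14 minutes leg 2 → 17:10 UTC.
Westreach is UTC+12:45, so local arrival = 17:10 + 12:45 = 05:55 on Apr 23.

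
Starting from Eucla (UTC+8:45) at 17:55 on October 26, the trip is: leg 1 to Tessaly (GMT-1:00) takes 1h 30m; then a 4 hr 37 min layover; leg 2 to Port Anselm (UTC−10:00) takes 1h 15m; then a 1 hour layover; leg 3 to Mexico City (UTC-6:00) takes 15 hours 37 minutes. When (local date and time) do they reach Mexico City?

03:09 on Oct 27

Convert departure to UTC: 17:55 − 8:45 = 09:10 UTC on Oct 26.
Add 1 hour and 30 minutes leg 1 → 10:40 UTC.
Add 4 hours 37 minutes layover in Tessaly → 15:17 UTC.
Add 1 hour 15 minutes leg 2 → 16:32 UTC.
Add 1 hour layover in Port Anselm → 17:32 UTC.
Add 15 hours and 37 minutes leg 3 → 09:09 UTC (Oct 27).
Mexico City is UTC−6:00, so local arrival = 09:09 − 6:00 = 03:09 on Oct 27.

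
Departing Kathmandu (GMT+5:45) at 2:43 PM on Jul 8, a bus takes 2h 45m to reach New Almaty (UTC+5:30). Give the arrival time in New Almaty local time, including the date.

Convert departure to UTC: 2:43 PM − 5:45 = 8:58 AM UTC on Jul 8.
Add 2 hours 45 minutes travel time → 11:43 AM UTC.
New Almaty is UTC+5:30, so local arrival = 11:43 AM + 5:30 = 5:13 PM on Jul 8.

5:13 PM on July 8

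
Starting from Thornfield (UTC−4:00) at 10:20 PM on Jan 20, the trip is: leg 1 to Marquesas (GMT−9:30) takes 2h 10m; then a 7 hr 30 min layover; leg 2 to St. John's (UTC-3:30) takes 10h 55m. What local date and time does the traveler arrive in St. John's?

7:25 PM on Jan 21

Convert departure to UTC: 10:20 PM + 4:00 = 2:20 AM UTC on Jan 21.
Add 2 hours and 10 minutes leg 1 → 4:30 AM UTC.
Add 7 hours and 30 minutes layover in Marquesas → 12:00 PM UTC.
Add 10 hours and 55 minutes leg 2 → 10:55 PM UTC.
St. John's is UTC−3:30, so local arrival = 10:55 PM − 3:30 = 7:25 PM on Jan 21.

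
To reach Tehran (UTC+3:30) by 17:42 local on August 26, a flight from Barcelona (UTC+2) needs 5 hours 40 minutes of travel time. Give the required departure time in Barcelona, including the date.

10:32 on August 26

Target arrival in UTC: 17:42 − 3:30 = 14:12 on Aug 26.
Subtract 5 hours and 40 minutes → departure 08:32 UTC on Aug 26.
Barcelona is UTC+2:00: 08:32 + 2:00 = 10:32 on Aug 26.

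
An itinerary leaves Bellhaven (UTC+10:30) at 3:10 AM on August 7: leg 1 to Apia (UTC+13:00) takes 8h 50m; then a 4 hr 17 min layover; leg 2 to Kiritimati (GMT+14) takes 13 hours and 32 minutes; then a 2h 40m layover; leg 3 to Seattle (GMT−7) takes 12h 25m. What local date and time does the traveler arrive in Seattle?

3:24 AM on August 8

Convert departure to UTC: 3:10 AM − 10:30 = 4:40 PM UTC on Aug 6.
Add 8 hours 50 minutes leg 1 → 1:30 AM UTC (Aug 7).
Add 4 hours and 17 minutes layover in Apia → 5:47 AM UTC.
Add 13 hours 32 minutes leg 2 → 7:19 PM UTC.
Add 2 hours and 40 minutes layover in Kiritimati → 9:59 PM UTC.
Add 12 hours 25 minutes leg 3 → 10:24 AM UTC (Aug 8).
Seattle is UTC−7:00, so local arrival = 10:24 AM − 7:00 = 3:24 AM on Aug 8.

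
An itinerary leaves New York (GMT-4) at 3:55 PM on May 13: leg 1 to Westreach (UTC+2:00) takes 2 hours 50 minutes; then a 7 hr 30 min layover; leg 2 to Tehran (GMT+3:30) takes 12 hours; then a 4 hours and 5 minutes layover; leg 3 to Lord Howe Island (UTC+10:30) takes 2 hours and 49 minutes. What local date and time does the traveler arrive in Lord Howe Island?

Convert departure to UTC: 3:55 PM + 4:00 = 7:55 PM UTC on May 13.
Add 2 hours 50 minutes leg 1 → 10:45 PM UTC.
Add 7 hours 30 minutes layover in Westreach → 6:15 AM UTC (May 14).
Add 12 hours leg 2 → 6:15 PM UTC.
Add 4 hours 5 minutes layover in Tehran → 10:20 PM UTC.
Add 2 hours and 49 minutes leg 3 → 1:09 AM UTC (May 15).
Lord Howe Island is UTC+10:30, so local arrival = 1:09 AM + 10:30 = 11:39 AM on May 15.

11:39 AM on May 15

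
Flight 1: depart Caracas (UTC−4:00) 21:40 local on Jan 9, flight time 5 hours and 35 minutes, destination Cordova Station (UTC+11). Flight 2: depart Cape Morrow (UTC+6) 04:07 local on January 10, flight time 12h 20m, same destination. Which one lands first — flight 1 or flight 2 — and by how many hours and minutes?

the first, by 3 hours 12 minutes

Flight 1 in UTC: 21:40 + 4:00 = 01:40 on Jan 10.
+5 hours 35 minutes → arrive 07:15 UTC on Jan 10.
Flight 2 in UTC: 04:07 − 6:00 = 22:07 on Jan 9.
+12 hours 20 minutes → arrive 10:27 UTC on Jan 10.
Flight 1 lands earlier by 3 hours 12 minutes.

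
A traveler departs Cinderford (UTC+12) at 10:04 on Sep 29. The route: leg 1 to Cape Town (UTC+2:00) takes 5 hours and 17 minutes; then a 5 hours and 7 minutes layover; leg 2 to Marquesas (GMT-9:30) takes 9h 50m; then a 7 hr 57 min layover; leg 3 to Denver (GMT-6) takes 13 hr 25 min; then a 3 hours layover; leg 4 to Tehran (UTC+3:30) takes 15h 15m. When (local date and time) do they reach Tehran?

Convert departure to UTC: 10:04 − 12:00 = 22:04 UTC on Sep 28.
Add 5 hours 17 minutes leg 1 → 03:21 UTC (Sep 29).
Add 5 hours 7 minutes layover in Cape Town → 08:28 UTC.
Add 9 hours 50 minutes leg 2 → 18:18 UTC.
Add 7 hours 57 minutes layover in Marquesas → 02:15 UTC (Sep 30).
Add 13 hours 25 minutes leg 3 → 15:40 UTC.
Add 3 hours layover in Denver → 18:40 UTC.
Add 15 hours 15 minutes leg 4 → 09:55 UTC (Oct 1).
Tehran is UTC+3:30, so local arrival = 09:55 + 3:30 = 13:25 on Oct 1.

13:25 on October 1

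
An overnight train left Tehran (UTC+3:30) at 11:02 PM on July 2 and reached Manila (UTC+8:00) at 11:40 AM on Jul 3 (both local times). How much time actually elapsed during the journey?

Departure in UTC: 11:02 PM − 3:30 = 7:32 PM on Jul 2.
Arrival in UTC: 11:40 AM − 8:00 = 3:40 AM on Jul 3.
Elapsed = 3:40 AM − 7:32 PM (+1 day) = 8 hours 8 minutes.

8 hours 8 minutes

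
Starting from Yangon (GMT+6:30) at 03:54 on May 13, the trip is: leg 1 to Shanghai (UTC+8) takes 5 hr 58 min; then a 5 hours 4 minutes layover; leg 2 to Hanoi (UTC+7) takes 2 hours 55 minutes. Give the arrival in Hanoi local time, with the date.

18:21 on May 13

Convert departure to UTC: 03:54 − 6:30 = 21:24 UTC on May 12.
Add 5 hours 58 minutes leg 1 → 03:22 UTC (May 13).
Add 5 hours 4 minutes layover in Shanghai → 08:26 UTC.
Add 2 hours 55 minutes leg 2 → 11:21 UTC.
Hanoi is UTC+7:00, so local arrival = 11:21 + 7:00 = 18:21 on May 13.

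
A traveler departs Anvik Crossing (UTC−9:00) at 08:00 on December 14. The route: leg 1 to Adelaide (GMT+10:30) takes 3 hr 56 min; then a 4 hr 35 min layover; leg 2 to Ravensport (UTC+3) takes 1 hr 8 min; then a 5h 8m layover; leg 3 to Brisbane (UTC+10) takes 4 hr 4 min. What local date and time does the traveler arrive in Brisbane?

21:51 on Dec 15

Convert departure to UTC: 08:00 + 9:00 = 17:00 UTC on Dec 14.
Add 3 hours 56 minutes leg 1 → 20:56 UTC.
Add 4 hours and 35 minutes layover in Adelaide → 01:31 UTC (Dec 15).
Add 1 hour 8 minutes leg 2 → 02:39 UTC.
Add 5 hours 8 minutes layover in Ravensport → 07:47 UTC.
Add 4 hours and 4 minutes leg 3 → 11:51 UTC.
Brisbane is UTC+10:00, so local arrival = 11:51 + 10:00 = 21:51 on Dec 15.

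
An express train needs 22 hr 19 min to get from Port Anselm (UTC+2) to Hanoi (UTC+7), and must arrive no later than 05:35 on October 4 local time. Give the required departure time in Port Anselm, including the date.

02:16 on Oct 3

Target arrival in UTC: 05:35 − 7:00 = 22:35 on Oct 3.
Subtract 22 hours 19 minutes → departure 00:16 UTC on Oct 3.
Port Anselm is UTC+2:00: 00:16 + 2:00 = 02:16 on Oct 3.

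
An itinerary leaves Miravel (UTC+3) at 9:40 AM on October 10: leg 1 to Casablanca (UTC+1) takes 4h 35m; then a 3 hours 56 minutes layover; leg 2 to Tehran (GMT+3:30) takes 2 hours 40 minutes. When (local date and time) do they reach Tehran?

9:21 PM on Oct 10

Convert departure to UTC: 9:40 AM − 3:00 = 6:40 AM UTC on Oct 10.
Add 4 hours 35 minutes leg 1 → 11:15 AM UTC.
Add 3 hours and 56 minutes layover in Casablanca → 3:11 PM UTC.
Add 2 hours and 40 minutes leg 2 → 5:51 PM UTC.
Tehran is UTC+3:30, so local arrival = 5:51 PM + 3:30 = 9:21 PM on Oct 10.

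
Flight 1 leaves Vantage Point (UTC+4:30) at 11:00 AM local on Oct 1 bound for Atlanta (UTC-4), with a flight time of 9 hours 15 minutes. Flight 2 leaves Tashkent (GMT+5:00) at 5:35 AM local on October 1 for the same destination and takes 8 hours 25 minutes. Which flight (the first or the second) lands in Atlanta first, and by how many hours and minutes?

the second, by 6 hours 45 minutes

Flight 1 in UTC: 11:00 AM − 4:30 = 6:30 AM on Oct 1.
+9 hours and 15 minutes → arrive 3:45 PM UTC on Oct 1.
Flight 2 in UTC: 5:35 AM − 5:00 = 12:35 AM on Oct 1.
+8 hours 25 minutes → arrive 9:00 AM UTC on Oct 1.
Flight 2 lands earlier by 6 hours 45 minutes.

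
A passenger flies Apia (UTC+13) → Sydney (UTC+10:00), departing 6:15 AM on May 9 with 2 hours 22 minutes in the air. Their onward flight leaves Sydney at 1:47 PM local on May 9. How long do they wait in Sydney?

Convert departure to UTC: 6:15 AM − 13:00 = 5:15 PM UTC on May 8.
Add 2 hours and 22 minutes flight time → 7:37 PM UTC.
Sydney is UTC+10:00, so local arrival = 7:37 PM + 10:00 = 5:37 AM on May 9.
Layover = 1:47 PM − 5:37 AM = 8 hours 10 minutes.

8 hours 10 minutes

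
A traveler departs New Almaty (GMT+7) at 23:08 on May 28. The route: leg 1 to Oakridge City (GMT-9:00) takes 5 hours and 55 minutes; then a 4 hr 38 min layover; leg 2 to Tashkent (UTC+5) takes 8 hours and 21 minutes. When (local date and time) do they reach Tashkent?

16:02 on May 29

Convert departure to UTC: 23:08 − 7:00 = 16:08 UTC on May 28.
Add 5 hours 55 minutes leg 1 → 22:03 UTC.
Add 4 hours 38 minutes layover in Oakridge City → 02:41 UTC (May 29).
Add 8 hours 21 minutes leg 2 → 11:02 UTC.
Tashkent is UTC+5:00, so local arrival = 11:02 + 5:00 = 16:02 on May 29.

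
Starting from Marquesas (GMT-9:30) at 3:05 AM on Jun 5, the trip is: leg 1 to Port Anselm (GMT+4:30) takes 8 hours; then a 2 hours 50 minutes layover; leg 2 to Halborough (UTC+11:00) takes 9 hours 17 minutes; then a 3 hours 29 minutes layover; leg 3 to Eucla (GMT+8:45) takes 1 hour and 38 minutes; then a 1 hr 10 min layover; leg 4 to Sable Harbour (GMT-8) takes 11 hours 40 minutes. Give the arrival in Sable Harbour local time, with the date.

6:39 PM on June 6

Convert departure to UTC: 3:05 AM + 9:30 = 12:35 PM UTC on Jun 5.
Add 8 hours leg 1 → 8:35 PM UTC.
Add 2 hours and 50 minutes layover in Port Anselm → 11:25 PM UTC.
Add 9 hours 17 minutes leg 2 → 8:42 AM UTC (Jun 6).
Add 3 hours and 29 minutes layover in Halborough → 12:11 PM UTC.
Add 1 hour 38 minutes leg 3 → 1:49 PM UTC.
Add 1 hour and 10 minutes layover in Eucla → 2:59 PM UTC.
Add 11 hours 40 minutes leg 4 → 2:39 AM UTC (Jun 7).
Sable Harbour is UTC−8:00, so local arrival = 2:39 AM − 8:00 = 6:39 PM on Jun 6.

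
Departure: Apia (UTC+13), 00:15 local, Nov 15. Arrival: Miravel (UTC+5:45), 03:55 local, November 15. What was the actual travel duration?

10 hours 55 minutes

Departure in UTC: 00:15 − 13:00 = 11:15 on Nov 14.
Arrival in UTC: 03:55 − 5:45 = 22:10 on Nov 14.
Elapsed = 22:10 − 11:15 = 10 hours 55 minutes.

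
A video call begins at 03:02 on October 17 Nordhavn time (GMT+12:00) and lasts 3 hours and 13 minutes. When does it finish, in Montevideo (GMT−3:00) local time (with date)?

Convert start to UTC: 03:02 − 12:00 = 15:02 UTC on Oct 16.
Add 3 hours and 13 minutes duration → 18:15 UTC.
Montevideo is UTC−3:00, so local end time = 18:15 − 3:00 = 15:15 on Oct 16.

15:15 on October 16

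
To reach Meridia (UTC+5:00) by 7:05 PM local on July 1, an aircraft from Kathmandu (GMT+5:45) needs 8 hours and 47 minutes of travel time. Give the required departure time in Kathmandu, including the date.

Target arrival in UTC: 7:05 PM − 5:00 = 2:05 PM on Jul 1.
Subtract 8 hours 47 minutes → departure 5:18 AM UTC on Jul 1.
Kathmandu is UTC+5:45: 5:18 AM + 5:45 = 11:03 AM on Jul 1.

11:03 AM on July 1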